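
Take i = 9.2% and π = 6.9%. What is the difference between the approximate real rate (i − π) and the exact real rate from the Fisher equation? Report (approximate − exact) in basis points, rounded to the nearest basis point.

15 basis points

Approximate: r ≈ 9.200% − 6.900% = 2.3000%
Exact: (1 + 0.0920)/(1 + 0.0690) − 1 = 2.1515%
Error = 2.3000% − 2.1515% = 0.1485% → 15 basis points.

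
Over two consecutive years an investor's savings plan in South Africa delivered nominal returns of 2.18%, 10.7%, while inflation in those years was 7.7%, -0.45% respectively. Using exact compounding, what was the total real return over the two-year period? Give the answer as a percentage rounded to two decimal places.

5.50%

Compound the nominal returns: 1.0218 × 1.1070 = 1.131133.
Compound inflation: 1.0770 × 0.9955 = 1.072154.
Deflate: 1.131133 / 1.072154 = 1.055010.
Total real return = 1.055010 − 1 → 5.50%.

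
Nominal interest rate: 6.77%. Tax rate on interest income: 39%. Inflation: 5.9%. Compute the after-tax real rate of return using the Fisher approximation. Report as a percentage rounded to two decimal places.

After-tax nominal return = 6.77% × (1 − 0.39) = 4.1297%.
r ≈ 4.1297% − 5.9% → -1.77%.

-1.77%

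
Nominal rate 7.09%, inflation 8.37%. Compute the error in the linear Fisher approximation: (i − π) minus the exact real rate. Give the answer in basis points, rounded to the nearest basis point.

Approximate: r ≈ 7.090% − 8.370% = -1.2800%
Exact: (1 + 0.0709)/(1 + 0.0837) − 1 = -1.1811%
Error = -1.2800% − (-1.1811%) = -0.0989% → -10 basis points.

-10 basis points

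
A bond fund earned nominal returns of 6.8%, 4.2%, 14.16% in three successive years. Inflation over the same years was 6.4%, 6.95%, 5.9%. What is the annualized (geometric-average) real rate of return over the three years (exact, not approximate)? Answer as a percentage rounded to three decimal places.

1.776%

Compound the nominal returns: 1.0680 × 1.0420 × 1.1416 = 1.27043641.
Compound inflation: 1.0640 × 1.0695 × 1.0590 = 1.20508693.
Deflate: 1.27043641 / 1.20508693 = 1.05422802.
Annualized real rate = 1.05422802^(1/3) − 1 = 1.7759% → 1.776%.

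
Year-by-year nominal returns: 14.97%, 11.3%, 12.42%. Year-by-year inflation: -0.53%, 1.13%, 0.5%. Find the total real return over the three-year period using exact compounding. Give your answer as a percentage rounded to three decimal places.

42.294%

Nominal growth factor = 1.1497 × 1.1130 × 1.1242 = 1.4385444
Price-level growth factor = 0.9947 × 1.0113 × 1.0050 = 1.0109698
Real growth factor = 1.4385444 / 1.0109698 = 1.4229351
Total real return = 1.4229351 − 1 → 42.294%.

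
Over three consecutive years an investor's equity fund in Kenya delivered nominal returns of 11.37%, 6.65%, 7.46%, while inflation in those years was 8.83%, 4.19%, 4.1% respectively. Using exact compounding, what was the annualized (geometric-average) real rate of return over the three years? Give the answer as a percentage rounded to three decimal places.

Compound the nominal returns: 1.1137 × 1.0665 × 1.0746 = 1.27636802.
Compound inflation: 1.0883 × 1.0419 × 1.0410 = 1.18038966.
Deflate: 1.27636802 / 1.18038966 = 1.08131075.
Annualized real rate = 1.08131075^(1/3) − 1 = 2.6400% → 2.640%.

2.640%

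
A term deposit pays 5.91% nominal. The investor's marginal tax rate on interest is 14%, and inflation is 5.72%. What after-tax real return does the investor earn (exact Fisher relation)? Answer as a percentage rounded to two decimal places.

After-tax nominal return = 5.91% × (1 − 0.14) = 5.0826%.
1 + r = 1.050826 / 1.05720 = 0.993971
After-tax real rate = 0.993971 − 1 → -0.60%.

-0.60%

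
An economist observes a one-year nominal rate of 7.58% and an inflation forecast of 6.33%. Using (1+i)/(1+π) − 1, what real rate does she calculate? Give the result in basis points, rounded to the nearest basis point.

118 basis points

1 + r = 1.07580 / 1.06330 = 1.011756
r = 1.011756 − 1 = 1.1756%, i.e. 118 basis points.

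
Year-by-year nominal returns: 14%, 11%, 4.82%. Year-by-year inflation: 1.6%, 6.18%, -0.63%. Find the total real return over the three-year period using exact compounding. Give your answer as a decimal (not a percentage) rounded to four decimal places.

0.2373

Compound the nominal returns: 1.1400 × 1.1100 × 1.0482 = 1.326392.
Compound inflation: 1.0160 × 1.0618 × 0.9937 = 1.071992.
Deflate: 1.326392 / 1.071992 = 1.237315.
Total real return = 1.237315 − 1 → 0.2373.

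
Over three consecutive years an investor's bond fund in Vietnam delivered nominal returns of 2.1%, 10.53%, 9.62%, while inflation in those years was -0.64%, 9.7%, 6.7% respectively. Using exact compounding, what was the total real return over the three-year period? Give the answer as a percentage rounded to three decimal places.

6.369%

Compound the nominal returns: 1.0210 × 1.1053 × 1.0962 = 1.2370741.
Compound inflation: 0.9936 × 1.0970 × 1.0670 = 1.1630078.
Deflate: 1.2370741 / 1.1630078 = 1.0636851.
Total real return = 1.0636851 − 1 → 6.369%.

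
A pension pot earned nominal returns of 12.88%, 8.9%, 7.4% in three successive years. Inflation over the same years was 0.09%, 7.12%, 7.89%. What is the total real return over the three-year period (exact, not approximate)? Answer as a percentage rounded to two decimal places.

14.13%

Compound the nominal returns: 1.1288 × 1.0890 × 1.0740 = 1.320229.
Compound inflation: 1.0009 × 1.0712 × 1.0789 = 1.156758.
Deflate: 1.320229 / 1.156758 = 1.141318.
Total real return = 1.141318 − 1 → 14.13%.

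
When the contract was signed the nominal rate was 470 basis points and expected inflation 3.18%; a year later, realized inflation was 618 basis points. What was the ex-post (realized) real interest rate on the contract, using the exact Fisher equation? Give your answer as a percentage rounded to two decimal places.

Ex-post: (1 + 0.0470)/(1 + 0.0618) − 1 = -1.3939%
So the realized real rate is -1.39%.

-1.39%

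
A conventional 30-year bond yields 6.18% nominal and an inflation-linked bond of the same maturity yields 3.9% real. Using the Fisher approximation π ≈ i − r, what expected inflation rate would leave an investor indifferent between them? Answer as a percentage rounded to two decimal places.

π ≈ i − r = 6.18% − 3.9% → 2.28%.

2.28%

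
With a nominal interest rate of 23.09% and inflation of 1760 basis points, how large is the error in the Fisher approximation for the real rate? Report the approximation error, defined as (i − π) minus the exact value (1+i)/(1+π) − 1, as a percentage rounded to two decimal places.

Approximate: r ≈ 23.090% − 17.600% = 5.4900%
Exact: (1 + 0.2309)/(1 + 0.1760) − 1 = 4.6684%
Error = 5.4900% − 4.6684% = 0.8216% → 0.82%.

0.82%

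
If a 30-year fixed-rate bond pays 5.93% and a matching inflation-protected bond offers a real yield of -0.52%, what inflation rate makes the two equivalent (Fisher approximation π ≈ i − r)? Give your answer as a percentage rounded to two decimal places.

π ≈ i − r = 5.93% − (-0.52%) → 6.45%.

6.45%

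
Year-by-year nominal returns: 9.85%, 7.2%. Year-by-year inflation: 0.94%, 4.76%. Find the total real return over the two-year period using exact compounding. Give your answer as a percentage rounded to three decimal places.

Compound the nominal returns: 1.0985 × 1.0720 = 1.177592.
Compound inflation: 1.0094 × 1.0476 = 1.057447.
Deflate: 1.177592 / 1.057447 = 1.113618.
Total real return = 1.113618 − 1 → 11.362%.

11.362%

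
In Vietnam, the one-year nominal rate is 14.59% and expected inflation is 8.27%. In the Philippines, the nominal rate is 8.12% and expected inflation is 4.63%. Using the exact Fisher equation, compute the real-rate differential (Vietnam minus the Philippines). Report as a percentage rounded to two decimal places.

2.50%

Vietnam: (1 + 0.1459)/(1 + 0.0827) − 1 = 5.8373%
The Philippines: (1 + 0.0812)/(1 + 0.0463) − 1 = 3.3356%
Differential = 5.8373% − 3.3356% = 2.5017% → 2.50%.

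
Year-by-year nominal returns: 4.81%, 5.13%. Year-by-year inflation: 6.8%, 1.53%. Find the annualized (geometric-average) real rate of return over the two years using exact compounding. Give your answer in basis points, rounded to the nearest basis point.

80 basis points

Nominal growth factor = 1.0481 × 1.0513 = 1.101867530
Price-level growth factor = 1.0680 × 1.0153 = 1.084340400
Real growth factor = 1.101867530 / 1.084340400 = 1.016163863
Annualized real rate = 1.016163863^(1/2) − 1 = 0.80495% → 80 basis points.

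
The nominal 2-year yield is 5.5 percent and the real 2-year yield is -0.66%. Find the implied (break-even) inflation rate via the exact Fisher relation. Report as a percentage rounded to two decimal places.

6.20%

(1 + π) = (1 + i)/(1 + r) = 1.05500 / 0.99340 = 1.062009
Break-even inflation = 1.062009 − 1 → 6.20%.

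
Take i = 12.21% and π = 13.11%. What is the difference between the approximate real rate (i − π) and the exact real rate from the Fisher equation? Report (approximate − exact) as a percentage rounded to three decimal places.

-0.104%

Approximate: r ≈ 12.210% − 13.110% = -0.9000%
Exact: (1 + 0.1221)/(1 + 0.1311) − 1 = -0.7957%
Error = -0.9000% − (-0.7957%) = -0.1043% → -0.104%.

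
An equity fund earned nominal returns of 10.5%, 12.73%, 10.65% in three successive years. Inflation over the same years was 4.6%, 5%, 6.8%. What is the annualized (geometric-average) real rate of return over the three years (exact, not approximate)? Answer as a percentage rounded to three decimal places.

Nominal growth factor = 1.1050 × 1.1273 × 1.1065 = 1.37832998
Price-level growth factor = 1.0460 × 1.0500 × 1.0680 = 1.17298440
Real growth factor = 1.37832998 / 1.17298440 = 1.17506250
Annualized real rate = 1.17506250^(1/3) − 1 = 5.5246% → 5.525%.

5.525%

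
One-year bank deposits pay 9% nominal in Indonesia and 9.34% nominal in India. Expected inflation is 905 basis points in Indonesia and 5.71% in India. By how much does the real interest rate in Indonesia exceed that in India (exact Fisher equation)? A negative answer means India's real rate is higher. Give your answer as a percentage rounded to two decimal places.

Indonesia: (1 + 0.0900)/(1 + 0.0905) − 1 = -0.0459%
India: (1 + 0.0934)/(1 + 0.0571) − 1 = 3.4339%
Differential = -0.0459% − 3.4339% = -3.4798% → -3.48%.

-3.48%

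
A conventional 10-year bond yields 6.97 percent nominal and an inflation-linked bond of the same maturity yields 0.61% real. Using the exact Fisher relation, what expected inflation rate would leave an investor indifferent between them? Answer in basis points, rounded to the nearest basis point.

(1 + π) = (1 + i)/(1 + r) = 1.06970 / 1.00610 = 1.063214
Break-even inflation = 1.063214 − 1 → 632 basis points.

632 basis points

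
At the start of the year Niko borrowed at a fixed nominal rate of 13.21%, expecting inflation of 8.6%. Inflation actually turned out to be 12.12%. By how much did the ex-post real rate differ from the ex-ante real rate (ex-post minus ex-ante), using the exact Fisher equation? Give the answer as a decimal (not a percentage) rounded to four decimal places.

-0.0327

Ex-ante: (1 + 0.1321)/(1 + 0.0860) − 1 = 4.2449%
Ex-post: (1 + 0.1321)/(1 + 0.1212) − 1 = 0.9722%
Difference (ex-post − ex-ante) = -3.2728% → -0.0327.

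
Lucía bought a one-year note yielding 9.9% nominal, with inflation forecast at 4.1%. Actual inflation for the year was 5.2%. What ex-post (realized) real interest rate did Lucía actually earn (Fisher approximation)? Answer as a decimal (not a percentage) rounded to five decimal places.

Ex-post: 9.9% − 5.2% = 4.700%
So the realized real rate is 0.04700.

0.04700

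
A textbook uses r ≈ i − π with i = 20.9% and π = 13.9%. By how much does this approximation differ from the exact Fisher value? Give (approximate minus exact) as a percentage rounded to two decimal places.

Approximate: r ≈ 20.900% − 13.900% = 7.0000%
Exact: (1 + 0.2090)/(1 + 0.1390) − 1 = 6.1457%
Error = 7.0000% − 6.1457% = 0.8543% → 0.85%.

0.85%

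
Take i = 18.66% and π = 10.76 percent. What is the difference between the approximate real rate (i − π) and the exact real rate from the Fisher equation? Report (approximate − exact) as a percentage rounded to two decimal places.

Approximate: r ≈ 18.660% − 10.760% = 7.9000%
Exact: (1 + 0.1866)/(1 + 0.1076) − 1 = 7.1325%
Error = 7.9000% − 7.1325% = 0.7675% → 0.77%.

0.77%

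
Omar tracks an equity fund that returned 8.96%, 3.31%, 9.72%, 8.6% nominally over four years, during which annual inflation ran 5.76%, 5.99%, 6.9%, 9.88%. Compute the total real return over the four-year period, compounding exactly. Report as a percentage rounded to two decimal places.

Nominal growth factor = 1.0896 × 1.0331 × 1.0972 × 1.0860 = 1.341297
Price-level growth factor = 1.0576 × 1.0599 × 1.0690 × 1.0988 = 1.316687
Real growth factor = 1.341297 / 1.316687 = 1.018691
Total real return = 1.018691 − 1 → 1.87%.

1.87%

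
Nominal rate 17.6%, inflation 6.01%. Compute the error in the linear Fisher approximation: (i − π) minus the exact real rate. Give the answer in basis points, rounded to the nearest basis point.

66 basis points

Approximate: r ≈ 17.600% − 6.010% = 11.5900%
Exact: (1 + 0.1760)/(1 + 0.0601) − 1 = 10.9329%
Error = 11.5900% − 10.9329% = 0.6571% → 66 basis points.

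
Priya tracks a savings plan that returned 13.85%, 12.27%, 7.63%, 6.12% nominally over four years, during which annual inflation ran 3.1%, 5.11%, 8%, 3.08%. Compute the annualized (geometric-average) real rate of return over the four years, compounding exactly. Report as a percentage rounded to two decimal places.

Compound the nominal returns: 1.1385 × 1.1227 × 1.0763 × 1.0612 = 1.45991422.
Compound inflation: 1.0310 × 1.0511 × 1.0800 × 1.0308 = 1.20642650.
Deflate: 1.45991422 / 1.20642650 = 1.21011452.
Annualized real rate = 1.21011452^(1/4) − 1 = 4.8834% → 4.88%.

4.88%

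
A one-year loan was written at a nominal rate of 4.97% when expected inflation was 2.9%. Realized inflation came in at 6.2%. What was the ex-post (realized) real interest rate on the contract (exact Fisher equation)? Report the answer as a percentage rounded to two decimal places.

-1.16%

Ex-post: (1 + 0.0497)/(1 + 0.0620) − 1 = -1.1582%
So the realized real rate is -1.16%.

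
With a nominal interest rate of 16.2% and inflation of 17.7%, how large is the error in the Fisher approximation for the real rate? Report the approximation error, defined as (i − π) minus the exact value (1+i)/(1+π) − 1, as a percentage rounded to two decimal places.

-0.23%

Approximate: r ≈ 16.200% − 17.700% = -1.5000%
Exact: (1 + 0.1620)/(1 + 0.1770) − 1 = -1.2744%
Error = -1.5000% − (-1.2744%) = -0.2256% → -0.23%.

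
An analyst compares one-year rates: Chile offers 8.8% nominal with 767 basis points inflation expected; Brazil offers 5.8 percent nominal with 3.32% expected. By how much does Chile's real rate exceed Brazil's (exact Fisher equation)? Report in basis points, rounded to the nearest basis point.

-135 basis points

Chile: (1 + 0.0880)/(1 + 0.0767) − 1 = 1.0495%
Brazil: (1 + 0.0580)/(1 + 0.0332) − 1 = 2.4003%
Differential = 1.0495% − 2.4003% = -1.3508% → -135 basis points.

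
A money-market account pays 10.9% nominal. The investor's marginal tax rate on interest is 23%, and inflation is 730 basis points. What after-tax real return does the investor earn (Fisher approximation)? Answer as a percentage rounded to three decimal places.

1.093%

After-tax nominal return = 10.9% × (1 − 0.23) = 8.3930%.
r ≈ 8.3930% − 7.3% → 1.093%.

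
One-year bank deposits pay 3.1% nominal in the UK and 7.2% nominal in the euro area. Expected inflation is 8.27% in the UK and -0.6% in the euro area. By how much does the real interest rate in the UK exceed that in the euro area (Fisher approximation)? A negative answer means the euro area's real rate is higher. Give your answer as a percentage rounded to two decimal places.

-12.97%

The UK: 3.1% − 8.27% = -5.170%
The euro area: 7.2% − (-0.6%) = 7.800%
Differential = -12.970% → -12.97%.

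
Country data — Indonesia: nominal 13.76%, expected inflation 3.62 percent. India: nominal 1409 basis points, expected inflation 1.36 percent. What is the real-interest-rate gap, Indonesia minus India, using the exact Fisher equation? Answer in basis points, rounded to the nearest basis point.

Indonesia: (1 + 0.1376)/(1 + 0.0362) − 1 = 9.7858%
India: (1 + 0.1409)/(1 + 0.0136) − 1 = 12.5592%
Differential = 9.7858% − 12.5592% = -2.7734% → -277 basis points.

-277 basis points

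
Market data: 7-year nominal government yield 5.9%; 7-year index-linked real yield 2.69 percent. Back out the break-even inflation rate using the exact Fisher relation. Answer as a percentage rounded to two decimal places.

(1 + π) = (1 + i)/(1 + r) = 1.05900 / 1.02690 = 1.031259
Break-even inflation = 1.031259 − 1 → 3.13%.

3.13%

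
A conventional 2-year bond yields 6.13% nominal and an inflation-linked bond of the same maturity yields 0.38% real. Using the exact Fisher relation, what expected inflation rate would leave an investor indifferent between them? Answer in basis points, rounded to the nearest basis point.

(1 + π) = (1 + i)/(1 + r) = 1.06130 / 1.00380 = 1.057282
Break-even inflation = 1.057282 − 1 → 573 basis points.

573 basis points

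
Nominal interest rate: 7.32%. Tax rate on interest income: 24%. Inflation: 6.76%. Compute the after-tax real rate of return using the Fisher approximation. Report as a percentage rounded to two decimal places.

After-tax nominal return = 7.32% × (1 − 0.24) = 5.5632%.
r ≈ 5.5632% − 6.76% → -1.20%.

-1.20%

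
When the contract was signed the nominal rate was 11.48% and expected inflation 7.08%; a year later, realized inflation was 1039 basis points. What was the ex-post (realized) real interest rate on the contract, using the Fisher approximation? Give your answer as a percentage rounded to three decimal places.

1.090%

Ex-post: 11.48% − 10.39% = 1.090%
So the realized real rate is 1.090%.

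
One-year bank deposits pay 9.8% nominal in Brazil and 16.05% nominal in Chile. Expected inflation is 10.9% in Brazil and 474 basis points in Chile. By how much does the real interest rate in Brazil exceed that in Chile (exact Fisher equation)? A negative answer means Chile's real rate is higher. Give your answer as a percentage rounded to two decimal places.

-11.79%

Brazil: (1 + 0.0980)/(1 + 0.1090) − 1 = -0.9919%
Chile: (1 + 0.1605)/(1 + 0.0474) − 1 = 10.7982%
Differential = -0.9919% − 10.7982% = -11.7901% → -11.79%.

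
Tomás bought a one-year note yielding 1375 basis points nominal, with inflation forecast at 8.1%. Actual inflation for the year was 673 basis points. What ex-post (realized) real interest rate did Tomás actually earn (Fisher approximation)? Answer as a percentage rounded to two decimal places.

Ex-post: 13.75% − 6.73% = 7.020%
So the realized real rate is 7.02%.

7.02%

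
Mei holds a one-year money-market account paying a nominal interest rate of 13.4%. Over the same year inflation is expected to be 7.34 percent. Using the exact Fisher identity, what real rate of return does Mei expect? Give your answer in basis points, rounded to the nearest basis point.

1 + r = 1.13400 / 1.07340 = 1.056456
r = 1.056456 − 1 = 5.6456%, i.e. 565 basis points.

565 basis points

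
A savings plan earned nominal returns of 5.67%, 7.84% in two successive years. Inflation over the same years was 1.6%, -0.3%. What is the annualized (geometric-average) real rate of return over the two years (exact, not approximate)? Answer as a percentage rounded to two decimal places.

Nominal growth factor = 1.0567 × 1.0784 = 1.13954528
Price-level growth factor = 1.0160 × 0.9970 = 1.01295200
Real growth factor = 1.13954528 / 1.01295200 = 1.12497461
Annualized real rate = 1.12497461^(1/2) − 1 = 6.0648% → 6.06%.

6.06%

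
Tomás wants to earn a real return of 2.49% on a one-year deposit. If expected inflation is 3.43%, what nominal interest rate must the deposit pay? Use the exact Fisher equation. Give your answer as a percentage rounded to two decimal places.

(1 + i) = (1 + r)(1 + π) = 1.02490 × 1.03430 = 1.06005407
i = 1.06005407 − 1, so the required nominal rate is 6.01%.

6.01%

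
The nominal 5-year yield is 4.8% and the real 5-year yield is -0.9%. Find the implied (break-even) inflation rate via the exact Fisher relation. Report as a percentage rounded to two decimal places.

5.75%

(1 + π) = (1 + i)/(1 + r) = 1.04800 / 0.99100 = 1.057518
Break-even inflation = 1.057518 − 1 → 5.75%.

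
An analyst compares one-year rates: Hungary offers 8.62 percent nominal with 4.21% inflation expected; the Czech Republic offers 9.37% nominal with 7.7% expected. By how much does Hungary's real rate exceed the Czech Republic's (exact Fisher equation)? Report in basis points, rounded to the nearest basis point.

Hungary: (1 + 0.0862)/(1 + 0.0421) − 1 = 4.2318%
The Czech Republic: (1 + 0.0937)/(1 + 0.0770) − 1 = 1.5506%
Differential = 4.2318% − 1.5506% = 2.6812% → 268 basis points.

268 basis points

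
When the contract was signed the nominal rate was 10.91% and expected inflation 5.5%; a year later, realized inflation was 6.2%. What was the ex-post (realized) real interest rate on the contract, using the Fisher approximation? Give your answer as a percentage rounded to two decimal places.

Ex-post: 10.91% − 6.2% = 4.710%
So the realized real rate is 4.71%.

4.71%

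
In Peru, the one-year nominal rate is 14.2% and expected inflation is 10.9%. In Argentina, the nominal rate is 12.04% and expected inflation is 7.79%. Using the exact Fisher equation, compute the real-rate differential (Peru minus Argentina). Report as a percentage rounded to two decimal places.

Peru: (1 + 0.1420)/(1 + 0.1090) − 1 = 2.9757%
Argentina: (1 + 0.1204)/(1 + 0.0779) − 1 = 3.9429%
Differential = 2.9757% − 3.9429% = -0.9672% → -0.97%.

-0.97%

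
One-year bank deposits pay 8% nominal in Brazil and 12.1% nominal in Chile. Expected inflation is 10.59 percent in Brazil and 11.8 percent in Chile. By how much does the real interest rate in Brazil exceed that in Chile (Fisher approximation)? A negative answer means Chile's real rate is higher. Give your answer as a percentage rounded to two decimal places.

Brazil: 8% − 10.59% = -2.590%
Chile: 12.1% − 11.8% = 0.300%
Differential = -2.890% → -2.89%.

-2.89%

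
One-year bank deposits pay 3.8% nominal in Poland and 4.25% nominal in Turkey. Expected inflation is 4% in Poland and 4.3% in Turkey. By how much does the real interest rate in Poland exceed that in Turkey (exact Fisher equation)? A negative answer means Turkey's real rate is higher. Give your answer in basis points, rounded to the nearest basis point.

Poland: (1 + 0.0380)/(1 + 0.0400) − 1 = -0.1923%
Turkey: (1 + 0.0425)/(1 + 0.0430) − 1 = -0.0479%
Differential = -0.1923% − (-0.0479%) = -0.1444% → -14 basis points.

-14 basis points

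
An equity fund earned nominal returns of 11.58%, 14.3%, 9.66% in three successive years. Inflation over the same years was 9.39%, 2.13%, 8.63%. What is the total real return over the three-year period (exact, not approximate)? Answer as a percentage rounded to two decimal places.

15.24%

Compound the nominal returns: 1.1158 × 1.1430 × 1.0966 = 1.398559.
Compound inflation: 1.0939 × 1.0213 × 1.0863 = 1.213614.
Deflate: 1.398559 / 1.213614 = 1.152392.
Total real return = 1.152392 − 1 → 15.24%.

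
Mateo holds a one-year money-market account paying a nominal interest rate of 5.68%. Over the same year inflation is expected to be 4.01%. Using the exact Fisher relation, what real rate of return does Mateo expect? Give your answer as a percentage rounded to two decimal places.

By the Fisher relation, 1 + r = (1 + i)/(1 + π).
1 + r = 1.05680 / 1.04010 = 1.016056
r = 1.016056 − 1 = 1.6056%, i.e. 1.61%.

1.61%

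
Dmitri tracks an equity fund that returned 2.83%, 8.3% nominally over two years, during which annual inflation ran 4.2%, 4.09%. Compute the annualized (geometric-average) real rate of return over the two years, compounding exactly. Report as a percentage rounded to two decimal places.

1.33%

Compound the nominal returns: 1.0283 × 1.0830 = 1.11364890.
Compound inflation: 1.0420 × 1.0409 = 1.08461780.
Deflate: 1.11364890 / 1.08461780 = 1.02676620.
Annualized real rate = 1.02676620^(1/2) − 1 = 1.3295% → 1.33%.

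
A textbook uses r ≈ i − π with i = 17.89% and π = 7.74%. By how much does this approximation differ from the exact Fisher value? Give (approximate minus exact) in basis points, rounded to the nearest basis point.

Approximate: r ≈ 17.890% − 7.740% = 10.1500%
Exact: (1 + 0.1789)/(1 + 0.0774) − 1 = 9.4208%
Error = 10.1500% − 9.4208% = 0.7292% → 73 basis points.

73 basis points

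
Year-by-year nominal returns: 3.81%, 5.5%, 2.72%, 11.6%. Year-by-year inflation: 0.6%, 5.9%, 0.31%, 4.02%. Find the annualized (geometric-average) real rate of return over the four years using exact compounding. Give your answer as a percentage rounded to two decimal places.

Nominal growth factor = 1.0381 × 1.0550 × 1.0272 × 1.1160 = 1.25548306
Price-level growth factor = 1.0060 × 1.0590 × 1.0031 × 1.0402 = 1.11161659
Real growth factor = 1.25548306 / 1.11161659 = 1.12942094
Annualized real rate = 1.12942094^(1/4) − 1 = 3.0894% → 3.09%.

3.09%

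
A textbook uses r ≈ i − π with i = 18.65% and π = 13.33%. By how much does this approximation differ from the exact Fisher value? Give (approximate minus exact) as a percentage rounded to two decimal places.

Approximate: r ≈ 18.650% − 13.330% = 5.3200%
Exact: (1 + 0.1865)/(1 + 0.1333) − 1 = 4.6943%
Error = 5.3200% − 4.6943% = 0.6257% → 0.63%.

0.63%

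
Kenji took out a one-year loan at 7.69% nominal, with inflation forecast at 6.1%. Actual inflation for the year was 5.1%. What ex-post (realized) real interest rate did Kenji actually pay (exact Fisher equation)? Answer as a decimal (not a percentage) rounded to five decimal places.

0.02464

Ex-post: (1 + 0.0769)/(1 + 0.0510) − 1 = 2.4643%
So the realized real rate is 0.02464.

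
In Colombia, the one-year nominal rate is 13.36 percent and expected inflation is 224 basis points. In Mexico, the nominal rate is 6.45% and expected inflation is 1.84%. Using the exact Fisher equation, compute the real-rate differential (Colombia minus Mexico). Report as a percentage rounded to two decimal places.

6.35%

Colombia: (1 + 0.1336)/(1 + 0.0224) − 1 = 10.8764%
Mexico: (1 + 0.0645)/(1 + 0.0184) − 1 = 4.5267%
Differential = 10.8764% − 4.5267% = 6.3497% → 6.35%.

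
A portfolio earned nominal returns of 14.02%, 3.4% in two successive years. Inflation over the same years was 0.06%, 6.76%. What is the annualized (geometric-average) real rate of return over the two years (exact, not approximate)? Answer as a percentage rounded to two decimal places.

Nominal growth factor = 1.1402 × 1.0340 = 1.17896680
Price-level growth factor = 1.0006 × 1.0676 = 1.06824056
Real growth factor = 1.17896680 / 1.06824056 = 1.10365291
Annualized real rate = 1.10365291^(1/2) − 1 = 5.0549% → 5.05%.

5.05%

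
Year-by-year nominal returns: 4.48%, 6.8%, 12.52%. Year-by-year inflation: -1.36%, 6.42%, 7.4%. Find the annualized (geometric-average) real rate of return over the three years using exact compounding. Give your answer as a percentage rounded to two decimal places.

3.65%

Nominal growth factor = 1.0448 × 1.0680 × 1.1252 = 1.25555037
Price-level growth factor = 0.9864 × 1.0642 × 1.0740 = 1.12740667
Real growth factor = 1.25555037 / 1.12740667 = 1.11366236
Annualized real rate = 1.11366236^(1/3) − 1 = 3.6536% → 3.65%.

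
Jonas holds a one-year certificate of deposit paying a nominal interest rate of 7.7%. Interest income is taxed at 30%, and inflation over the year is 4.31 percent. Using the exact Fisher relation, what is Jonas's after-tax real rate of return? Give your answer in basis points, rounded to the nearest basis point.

After-tax nominal return = 7.7% × (1 − 0.3) = 5.3900%.
1 + r = 1.05390 / 1.04310 = 1.010354
After-tax real rate = 1.010354 − 1 → 104 basis points.

104 basis points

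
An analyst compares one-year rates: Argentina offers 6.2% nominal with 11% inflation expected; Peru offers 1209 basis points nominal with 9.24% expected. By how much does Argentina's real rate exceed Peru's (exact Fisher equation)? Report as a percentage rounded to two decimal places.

-6.93%

Argentina: (1 + 0.0620)/(1 + 0.1100) − 1 = -4.3243%
Peru: (1 + 0.1209)/(1 + 0.0924) − 1 = 2.6089%
Differential = -4.3243% − 2.6089% = -6.9333% → -6.93%.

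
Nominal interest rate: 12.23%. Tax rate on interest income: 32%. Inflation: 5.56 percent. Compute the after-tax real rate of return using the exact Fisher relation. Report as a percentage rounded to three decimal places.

After-tax nominal return = 12.23% × (1 − 0.32) = 8.3164%.
1 + r = 1.083164 / 1.05560 = 1.026112
After-tax real rate = 1.026112 − 1 → 2.611%.

2.611%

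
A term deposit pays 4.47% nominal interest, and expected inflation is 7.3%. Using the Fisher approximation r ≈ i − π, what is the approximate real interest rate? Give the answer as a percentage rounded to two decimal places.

r ≈ i − π = 4.47% − 7.3% = -2.83%.

-2.83%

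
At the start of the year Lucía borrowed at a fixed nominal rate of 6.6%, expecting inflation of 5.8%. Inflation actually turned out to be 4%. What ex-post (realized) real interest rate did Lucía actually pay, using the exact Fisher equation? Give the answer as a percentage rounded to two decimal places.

Ex-post: (1 + 0.0660)/(1 + 0.0400) − 1 = 2.5000%
So the realized real rate is 2.50%.

2.50%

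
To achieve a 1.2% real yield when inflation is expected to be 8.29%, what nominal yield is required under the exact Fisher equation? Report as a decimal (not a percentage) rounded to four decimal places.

0.0959

(1 + i) = (1 + r)(1 + π) = 1.01200 × 1.08290 = 1.0958948
i = 1.0958948 − 1, so the required nominal rate is 0.0959.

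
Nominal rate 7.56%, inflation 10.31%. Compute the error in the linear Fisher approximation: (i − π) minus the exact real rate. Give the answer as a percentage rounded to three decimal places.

-0.257%

Approximate: r ≈ 7.560% − 10.310% = -2.7500%
Exact: (1 + 0.0756)/(1 + 0.1031) − 1 = -2.4930%
Error = -2.7500% − (-2.4930%) = -0.2570% → -0.257%.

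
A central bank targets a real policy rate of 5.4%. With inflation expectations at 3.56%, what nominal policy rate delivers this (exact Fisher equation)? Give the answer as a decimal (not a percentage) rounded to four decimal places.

(1 + i) = (1 + r)(1 + π) = 1.05400 × 1.03560 = 1.0915224
i = 1.0915224 − 1, so the required nominal rate is 0.0915.

0.0915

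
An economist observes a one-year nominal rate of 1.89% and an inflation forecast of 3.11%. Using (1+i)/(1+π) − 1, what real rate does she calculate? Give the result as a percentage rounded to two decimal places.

By the Fisher identity, 1 + r = (1 + i)/(1 + π).
1 + r = 1.01890 / 1.03110 = 0.988168
r = 0.988168 − 1 = -1.1832%, i.e. -1.18%.

-1.18%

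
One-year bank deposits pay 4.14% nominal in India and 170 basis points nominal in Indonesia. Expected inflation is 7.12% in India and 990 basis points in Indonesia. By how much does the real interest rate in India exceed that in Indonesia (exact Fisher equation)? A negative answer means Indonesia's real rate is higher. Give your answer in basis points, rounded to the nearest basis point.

India: (1 + 0.0414)/(1 + 0.0712) − 1 = -2.7819%
Indonesia: (1 + 0.0170)/(1 + 0.0990) − 1 = -7.4613%
Differential = -2.7819% − (-7.4613%) = 4.6794% → 468 basis points.

468 basis points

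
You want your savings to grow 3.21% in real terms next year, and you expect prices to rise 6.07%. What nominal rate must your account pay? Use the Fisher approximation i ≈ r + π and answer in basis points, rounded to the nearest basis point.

928 basis points

i ≈ r + π = 3.21% + 6.07% = 928 basis points.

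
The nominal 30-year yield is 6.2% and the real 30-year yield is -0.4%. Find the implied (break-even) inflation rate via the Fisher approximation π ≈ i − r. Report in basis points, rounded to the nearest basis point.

π ≈ i − r = 6.2% − (-0.4%) → 660 basis points.

660 basis points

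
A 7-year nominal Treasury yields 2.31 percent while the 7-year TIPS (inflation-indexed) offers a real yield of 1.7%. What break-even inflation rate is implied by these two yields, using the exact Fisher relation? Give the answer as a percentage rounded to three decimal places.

(1 + π) = (1 + i)/(1 + r) = 1.02310 / 1.01700 = 1.005998
Break-even inflation = 1.005998 − 1 → 0.600%.

0.600%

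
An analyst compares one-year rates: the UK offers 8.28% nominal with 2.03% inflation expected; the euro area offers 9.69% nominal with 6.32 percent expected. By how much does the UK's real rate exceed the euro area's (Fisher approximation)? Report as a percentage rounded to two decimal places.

The UK: 8.28% − 2.03% = 6.250%
The euro area: 9.69% − 6.32% = 3.370%
Differential = 2.880% → 2.88%.

2.88%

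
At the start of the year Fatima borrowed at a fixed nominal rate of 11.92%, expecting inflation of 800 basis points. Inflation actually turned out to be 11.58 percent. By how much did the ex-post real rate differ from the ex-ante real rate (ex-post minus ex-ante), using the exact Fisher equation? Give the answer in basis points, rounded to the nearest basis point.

Ex-ante: (1 + 0.1192)/(1 + 0.0800) − 1 = 3.6296%
Ex-post: (1 + 0.1192)/(1 + 0.1158) − 1 = 0.3047%
Difference (ex-post − ex-ante) = -3.3249% → -332 basis points.

-332 basis points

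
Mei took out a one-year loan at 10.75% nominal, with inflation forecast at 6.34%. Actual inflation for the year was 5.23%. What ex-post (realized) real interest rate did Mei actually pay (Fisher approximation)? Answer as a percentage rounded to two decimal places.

5.52%

Ex-post: 10.75% − 5.23% = 5.520%
So the realized real rate is 5.52%.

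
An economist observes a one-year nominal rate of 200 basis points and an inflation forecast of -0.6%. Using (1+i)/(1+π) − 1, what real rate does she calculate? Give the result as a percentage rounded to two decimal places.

By the Fisher equation, 1 + r = (1 + i)/(1 + π).
1 + r = 1.02000 / 0.99400 = 1.026157
r = 1.026157 − 1 = 2.6157%, i.e. 2.62%.

2.62%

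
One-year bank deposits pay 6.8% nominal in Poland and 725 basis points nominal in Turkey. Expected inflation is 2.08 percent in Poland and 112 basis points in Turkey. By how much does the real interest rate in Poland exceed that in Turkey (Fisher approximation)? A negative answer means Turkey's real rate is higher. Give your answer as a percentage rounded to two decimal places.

Poland: 6.8% − 2.08% = 4.720%
Turkey: 7.25% − 1.12% = 6.130%
Differential = -1.410% → -1.41%.

-1.41%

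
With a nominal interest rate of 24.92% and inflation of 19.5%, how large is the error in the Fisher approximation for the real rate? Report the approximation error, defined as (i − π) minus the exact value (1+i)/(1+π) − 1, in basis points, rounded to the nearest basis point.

Approximate: r ≈ 24.920% − 19.500% = 5.4200%
Exact: (1 + 0.2492)/(1 + 0.1950) − 1 = 4.5356%
Error = 5.4200% − 4.5356% = 0.8844% → 88 basis points.

88 basis points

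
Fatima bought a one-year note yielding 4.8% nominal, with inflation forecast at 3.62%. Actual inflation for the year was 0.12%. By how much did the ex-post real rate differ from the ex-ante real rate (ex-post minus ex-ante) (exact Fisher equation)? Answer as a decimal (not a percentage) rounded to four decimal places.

Ex-ante: (1 + 0.0480)/(1 + 0.0362) − 1 = 1.1388%
Ex-post: (1 + 0.0480)/(1 + 0.0012) − 1 = 4.6744%
Difference (ex-post − ex-ante) = 3.5356% → 0.0354.

0.0354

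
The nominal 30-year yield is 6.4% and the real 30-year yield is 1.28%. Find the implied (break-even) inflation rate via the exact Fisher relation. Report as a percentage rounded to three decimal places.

(1 + π) = (1 + i)/(1 + r) = 1.06400 / 1.01280 = 1.050553
Break-even inflation = 1.050553 − 1 → 5.055%.

5.055%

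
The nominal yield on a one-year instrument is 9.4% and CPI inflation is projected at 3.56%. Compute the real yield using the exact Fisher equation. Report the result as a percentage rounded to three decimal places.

By the Fisher relation, 1 + r = (1 + i)/(1 + π).
1 + r = 1.09400 / 1.03560 = 1.056392
r = 1.056392 − 1 = 5.6392%, i.e. 5.639%.

5.639%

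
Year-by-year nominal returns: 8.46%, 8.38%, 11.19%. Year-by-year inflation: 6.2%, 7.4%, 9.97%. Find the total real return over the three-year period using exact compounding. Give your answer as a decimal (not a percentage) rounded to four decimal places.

0.0420

Compound the nominal returns: 1.0846 × 1.0838 × 1.1119 = 1.307027.
Compound inflation: 1.0620 × 1.0740 × 1.0997 = 1.254305.
Deflate: 1.307027 / 1.254305 = 1.042033.
Total real return = 1.042033 − 1 → 0.0420.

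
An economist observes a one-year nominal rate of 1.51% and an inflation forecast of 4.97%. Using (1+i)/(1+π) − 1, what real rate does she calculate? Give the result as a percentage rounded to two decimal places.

-3.30%

1 + r = 1.01510 / 1.04970 = 0.967038
r = 0.967038 − 1 = -3.2962%, i.e. -3.30%.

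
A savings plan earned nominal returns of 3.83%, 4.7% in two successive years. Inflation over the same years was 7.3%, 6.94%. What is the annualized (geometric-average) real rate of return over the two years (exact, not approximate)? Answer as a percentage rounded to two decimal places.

-2.67%

Compound the nominal returns: 1.0383 × 1.0470 = 1.08710010.
Compound inflation: 1.0730 × 1.0694 = 1.14746620.
Deflate: 1.08710010 / 1.14746620 = 0.94739183.
Annualized real rate = 0.94739183^(1/2) − 1 = -2.6659% → -2.67%.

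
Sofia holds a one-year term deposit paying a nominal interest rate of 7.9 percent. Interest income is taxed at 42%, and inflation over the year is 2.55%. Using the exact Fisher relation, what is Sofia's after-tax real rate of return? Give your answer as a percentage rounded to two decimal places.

After-tax nominal return = 7.9% × (1 − 0.42) = 4.5820%.
1 + r = 1.04582 / 1.02550 = 1.019815
After-tax real rate = 1.019815 − 1 → 1.98%.

1.98%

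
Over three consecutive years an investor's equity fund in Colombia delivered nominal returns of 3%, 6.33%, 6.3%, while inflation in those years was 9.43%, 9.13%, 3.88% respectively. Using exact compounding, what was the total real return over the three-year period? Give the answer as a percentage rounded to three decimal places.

-6.154%

Nominal growth factor = 1.0300 × 1.0633 × 1.0630 = 1.164197
Price-level growth factor = 1.0943 × 1.0913 × 1.0388 = 1.240545
Real growth factor = 1.164197 / 1.240545 = 0.938456
Total real return = 0.938456 − 1 → -6.154%.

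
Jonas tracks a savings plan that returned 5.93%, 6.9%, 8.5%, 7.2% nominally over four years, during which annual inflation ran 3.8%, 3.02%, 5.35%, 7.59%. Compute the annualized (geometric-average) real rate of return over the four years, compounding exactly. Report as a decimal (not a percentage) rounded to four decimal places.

0.0210

Compound the nominal returns: 1.0593 × 1.0690 × 1.0850 × 1.0720 = 1.31710743.
Compound inflation: 1.0380 × 1.0302 × 1.0535 × 1.0759 = 1.21206343.
Deflate: 1.31710743 / 1.21206343 = 1.08666544.
Annualized real rate = 1.08666544^(1/4) − 1 = 2.0996% → 0.0210.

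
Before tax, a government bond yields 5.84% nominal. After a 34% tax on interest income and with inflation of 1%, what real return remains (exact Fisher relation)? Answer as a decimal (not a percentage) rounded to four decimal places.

After-tax nominal return = 5.84% × (1 − 0.34) = 3.8544%.
1 + r = 1.038544 / 1.01000 = 1.028261
After-tax real rate = 1.028261 − 1 → 0.0283.

0.0283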